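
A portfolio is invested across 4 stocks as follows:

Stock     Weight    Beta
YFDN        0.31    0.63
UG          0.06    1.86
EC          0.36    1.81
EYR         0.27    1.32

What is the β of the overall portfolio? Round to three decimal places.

β_P = Σ w_i β_i = 0.31×0.63 + 0.06×1.86 + 0.36×1.81 + 0.27×1.32 = 1.3149

1.315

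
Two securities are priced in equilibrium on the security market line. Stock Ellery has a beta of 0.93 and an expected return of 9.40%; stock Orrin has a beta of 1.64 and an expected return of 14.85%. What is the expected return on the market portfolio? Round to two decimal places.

9.94%

Both satisfy E(R) = R_f + β·MRP, so the slope of the SML is
MRP = (14.85% − 9.40%) / (1.64 − 0.93) = 5.45% / 0.71 = 7.6761%
R_f = E(R_Ellery) − β_Ellery·MRP = 9.40% − 0.93 × 7.6761% = 2.2612%
E(R_m) = R_f + MRP = 2.2612% + 7.6761% = 9.94%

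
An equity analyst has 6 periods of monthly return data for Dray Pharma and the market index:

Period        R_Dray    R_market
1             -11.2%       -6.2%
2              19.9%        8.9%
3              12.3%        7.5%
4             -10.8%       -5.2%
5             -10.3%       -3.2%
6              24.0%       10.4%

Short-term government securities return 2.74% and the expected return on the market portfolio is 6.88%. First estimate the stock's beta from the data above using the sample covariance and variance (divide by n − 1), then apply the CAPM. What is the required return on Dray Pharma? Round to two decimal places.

11.58%

Mean R_i = (-11.2 + 19.9 + 12.3 − 10.8 − 10.3 + 24.0) / 6 = 3.9833%
Mean R_m = (-6.2 + 8.9 + 7.5 − 5.2 − 3.2 + 10.4) / 6 = 2.0333%
Σ(R_i − R̄_i)(R_m − R̄_m) = 628.9233  ⇒  Cov = 628.9233 / 5 = 125.7847
Σ(R_m − R̄_m)² = 294.5333  ⇒  Var(R_m) = 294.5333 / 5 = 58.9067
β = Cov / Var(R_m) = 125.7847 / 58.9067 = 2.1353
MRP = 6.88% − 2.74% = 4.14%
E(R) = R_f + β × MRP = 2.74% + 2.1353 × 4.14% = 11.58%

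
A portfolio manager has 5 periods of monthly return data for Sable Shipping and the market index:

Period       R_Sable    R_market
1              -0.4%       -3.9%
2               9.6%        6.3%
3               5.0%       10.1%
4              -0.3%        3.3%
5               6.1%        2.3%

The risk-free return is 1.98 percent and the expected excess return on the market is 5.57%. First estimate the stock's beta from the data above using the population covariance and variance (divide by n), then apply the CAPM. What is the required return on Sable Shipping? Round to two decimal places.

4.73%

Mean R_i = (-0.4 + 9.6 + 5.0 − 0.3 + 6.1) / 5 = 4.0000%
Mean R_m = (-3.9 + 6.3 + 10.1 + 3.3 + 2.3) / 5 = 3.6200%
Σ(R_i − R̄_i)(R_m − R̄_m) = 53.1800  ⇒  Cov = 53.1800 / 5 = 10.6360
Σ(R_m − R̄_m)² = 107.5680  ⇒  Var(R_m) = 107.5680 / 5 = 21.5136
β = Cov / Var(R_m) = 10.6360 / 21.5136 = 0.4944
E(R) = R_f + β × MRP = 1.98% + 0.4944 × 5.57% = 4.73%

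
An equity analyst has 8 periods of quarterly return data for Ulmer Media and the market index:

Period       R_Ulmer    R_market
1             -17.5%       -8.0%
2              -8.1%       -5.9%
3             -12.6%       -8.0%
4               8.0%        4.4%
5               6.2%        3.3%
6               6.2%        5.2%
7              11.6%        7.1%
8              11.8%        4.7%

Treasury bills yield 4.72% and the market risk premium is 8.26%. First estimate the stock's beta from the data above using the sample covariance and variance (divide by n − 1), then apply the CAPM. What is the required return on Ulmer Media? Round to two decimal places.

19.23%

Mean R_i = (-17.5 − 8.1 − 12.6 + 8.0 + 6.2 + 6.2 + 11.6 + 11.8) / 8 = 0.7000%
Mean R_m = (-8.0 − 5.9 − 8.0 + 4.4 + 3.3 + 5.2 + 7.1 + 4.7) / 8 = 0.3500%
Σ(R_i − R̄_i)(R_m − R̄_m) = 512.3500  ⇒  Cov = 512.3500 / 7 = 73.1929
Σ(R_m − R̄_m)² = 291.6200  ⇒  Var(R_m) = 291.6200 / 7 = 41.6600
β = Cov / Var(R_m) = 73.1929 / 41.6600 = 1.7569
E(R) = R_f + β × MRP = 4.72% + 1.7569 × 8.26% = 19.23%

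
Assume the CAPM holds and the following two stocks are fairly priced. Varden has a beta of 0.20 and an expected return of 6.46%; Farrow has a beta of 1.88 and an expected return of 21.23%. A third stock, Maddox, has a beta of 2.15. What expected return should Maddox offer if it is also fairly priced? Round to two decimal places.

23.60%

MRP (SML slope) = (21.23% − 6.46%) / (1.88 − 0.20) = 14.77% / 1.68 = 8.7917%
R_f (intercept) = 6.46% − 0.20 × 8.7917% = 4.7017%
E(R_Maddox) = R_f + β × MRP = 4.7017% + 2.15 × 8.7917% = 23.60%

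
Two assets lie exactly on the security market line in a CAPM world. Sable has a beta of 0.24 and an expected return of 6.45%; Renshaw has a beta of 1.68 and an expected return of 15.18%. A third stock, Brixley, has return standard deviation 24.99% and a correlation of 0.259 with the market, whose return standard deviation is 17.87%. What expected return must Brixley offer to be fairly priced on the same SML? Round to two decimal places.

MRP = (15.18% − 6.45%) / (1.68 − 0.24) = 6.0625%
R_f = 6.45% − 0.24 × 6.0625% = 4.9950%
β_Brixley = ρ·σ_i/σ_m = 0.259 × 24.99 / 17.87 = 0.3622
E(R_Brixley) = R_f + β × MRP = 4.9950% + 0.3622 × 6.0625% = 7.19%

7.19%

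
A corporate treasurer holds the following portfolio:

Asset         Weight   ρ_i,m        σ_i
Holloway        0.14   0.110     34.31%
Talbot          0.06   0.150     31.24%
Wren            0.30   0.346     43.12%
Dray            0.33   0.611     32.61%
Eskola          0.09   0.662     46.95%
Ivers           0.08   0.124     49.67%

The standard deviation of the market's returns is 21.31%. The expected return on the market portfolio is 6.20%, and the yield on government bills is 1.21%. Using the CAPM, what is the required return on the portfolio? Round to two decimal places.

β_Holloway = 0.110 × 34.31% / 21.31% = 0.1771
β_Talbot = 0.150 × 31.24% / 21.31% = 0.2199
β_Wren = 0.346 × 43.12% / 21.31% = 0.7001
β_Dray = 0.611 × 32.61% / 21.31% = 0.9350
β_Eskola = 0.662 × 46.95% / 21.31% = 1.4585
β_Ivers = 0.124 × 49.67% / 21.31% = 0.2890
β_P = Σ w_i β_i = 0.14×0.1771 + 0.06×0.2199 + 0.30×0.7001 + 0.33×0.9350 + 0.09×1.4585 + 0.08×0.2890 = 0.7110
MRP = 6.20% − 1.21% = 4.99%
E(R_P) = R_f + β_P × MRP = 1.21% + 0.7110 × 4.99% = 4.76%

4.76%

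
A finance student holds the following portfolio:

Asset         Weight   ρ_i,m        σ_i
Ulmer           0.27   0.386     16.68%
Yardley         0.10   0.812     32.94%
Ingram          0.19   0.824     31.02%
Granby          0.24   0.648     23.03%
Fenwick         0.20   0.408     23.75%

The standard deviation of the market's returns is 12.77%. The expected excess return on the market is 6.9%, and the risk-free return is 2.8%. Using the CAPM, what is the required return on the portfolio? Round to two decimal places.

10.79%

β_Ulmer = 0.386 × 16.68% / 12.77% = 0.5042
β_Yardley = 0.812 × 32.94% / 12.77% = 2.0945
β_Ingram = 0.824 × 31.02% / 12.77% = 2.0016
β_Granby = 0.648 × 23.03% / 12.77% = 1.1686
β_Fenwick = 0.408 × 23.75% / 12.77% = 0.7588
β_P = Σ w_i β_i = 0.27×0.5042 + 0.10×2.0945 + 0.19×2.0016 + 0.24×1.1686 + 0.20×0.7588 = 1.1581
E(R_P) = R_f + β_P × MRP = 2.8% + 1.1581 × 6.9% = 10.79%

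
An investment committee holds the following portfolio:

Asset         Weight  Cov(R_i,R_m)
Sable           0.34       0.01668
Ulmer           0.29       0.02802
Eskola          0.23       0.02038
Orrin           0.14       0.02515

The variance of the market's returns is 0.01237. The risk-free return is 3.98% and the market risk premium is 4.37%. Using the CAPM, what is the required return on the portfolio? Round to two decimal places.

11.75%

β_Sable = 0.01668 / 0.01237 = 1.3484
β_Ulmer = 0.02802 / 0.01237 = 2.2652
β_Eskola = 0.02038 / 0.01237 = 1.6475
β_Orrin = 0.02515 / 0.01237 = 2.0331
β_P = Σ w_i β_i = 0.34×1.3484 + 0.29×2.2652 + 0.23×1.6475 + 0.14×2.0331 = 1.7789
E(R_P) = R_f + β_P × MRP = 3.98% + 1.7789 × 4.37% = 11.75%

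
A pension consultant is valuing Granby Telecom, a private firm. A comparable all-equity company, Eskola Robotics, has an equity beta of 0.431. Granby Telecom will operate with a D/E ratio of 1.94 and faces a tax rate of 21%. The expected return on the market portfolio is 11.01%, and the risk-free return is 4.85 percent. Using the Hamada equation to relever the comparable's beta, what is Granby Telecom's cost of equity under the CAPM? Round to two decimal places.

11.57%

β_L = β_U × [1 + (1 − t)(D/E)] = 0.431 × [1 + (1 − 0.21) × 1.94]
    = 0.431 × [1 + 0.79 × 1.94] = 0.431 × 2.5326 = 1.0916
MRP = 11.01% − 4.85% = 6.16%
E(R) = R_f + β_L × MRP = 4.85% + 1.0916 × 6.16% = 11.57%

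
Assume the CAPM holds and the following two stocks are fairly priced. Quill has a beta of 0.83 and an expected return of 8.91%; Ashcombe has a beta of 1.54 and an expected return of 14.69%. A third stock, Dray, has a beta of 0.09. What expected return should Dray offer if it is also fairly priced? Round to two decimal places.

MRP (SML slope) = (14.69% − 8.91%) / (1.54 − 0.83) = 5.78% / 0.71 = 8.1408%
R_f (intercept) = 8.91% − 0.83 × 8.1408% = 2.1531%
E(R_Dray) = R_f + β × MRP = 2.1531% + 0.09 × 8.1408% = 2.89%

2.89%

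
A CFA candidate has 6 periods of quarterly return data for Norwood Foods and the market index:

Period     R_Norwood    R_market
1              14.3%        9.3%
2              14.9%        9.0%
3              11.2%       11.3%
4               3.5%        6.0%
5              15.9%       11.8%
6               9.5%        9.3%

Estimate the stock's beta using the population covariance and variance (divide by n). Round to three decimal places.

1.694

Mean R_i = (14.3 + 14.9 + 11.2 + 3.5 + 15.9 + 9.5) / 6 = 11.5500%
Mean R_m = (9.3 + 9.0 + 11.3 + 6.0 + 11.8 + 9.3) / 6 = 9.4500%
Σ(R_i − R̄_i)(R_m − R̄_m) = 35.7350  ⇒  Cov = 35.7350 / 6 = 5.9558
Σ(R_m − R̄_m)² = 21.0950  ⇒  Var(R_m) = 21.0950 / 6 = 3.5158
β = Cov / Var(R_m) = 5.9558 / 3.5158 = 1.6940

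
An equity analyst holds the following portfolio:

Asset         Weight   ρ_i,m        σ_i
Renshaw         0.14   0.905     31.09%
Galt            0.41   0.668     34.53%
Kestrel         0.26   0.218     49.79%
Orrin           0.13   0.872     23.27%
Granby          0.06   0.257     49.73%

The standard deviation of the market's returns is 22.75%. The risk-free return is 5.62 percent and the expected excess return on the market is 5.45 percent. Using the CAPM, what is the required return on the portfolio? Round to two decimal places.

10.32%

β_Renshaw = 0.905 × 31.09% / 22.75% = 1.2368
β_Galt = 0.668 × 34.53% / 22.75% = 1.0139
β_Kestrel = 0.218 × 49.79% / 22.75% = 0.4771
β_Orrin = 0.872 × 23.27% / 22.75% = 0.8919
β_Granby = 0.257 × 49.73% / 22.75% = 0.5618
β_P = Σ w_i β_i = 0.14×1.2368 + 0.41×1.0139 + 0.26×0.4771 + 0.13×0.8919 + 0.06×0.5618 = 0.8626
E(R_P) = R_f + β_P × MRP = 5.62% + 0.8626 × 5.45% = 10.32%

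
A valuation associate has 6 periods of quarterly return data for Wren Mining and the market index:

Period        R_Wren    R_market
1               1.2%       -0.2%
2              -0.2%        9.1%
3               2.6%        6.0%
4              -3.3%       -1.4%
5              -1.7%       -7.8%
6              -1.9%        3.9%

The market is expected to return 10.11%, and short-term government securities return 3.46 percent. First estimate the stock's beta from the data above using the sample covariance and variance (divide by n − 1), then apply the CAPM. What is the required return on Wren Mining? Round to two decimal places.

Mean R_i = (1.2 − 0.2 + 2.6 − 3.3 − 1.7 − 1.9) / 6 = -0.5500%
Mean R_m = (-0.2 + 9.1 + 6.0 − 1.4 − 7.8 + 3.9) / 6 = 1.6000%
Σ(R_i − R̄_i)(R_m − R̄_m) = 29.2900  ⇒  Cov = 29.2900 / 5 = 5.8580
Σ(R_m − R̄_m)² = 181.5000  ⇒  Var(R_m) = 181.5000 / 5 = 36.3000
β = Cov / Var(R_m) = 5.8580 / 36.3000 = 0.1614
MRP = 10.11% − 3.46% = 6.65%
E(R) = R_f + β × MRP = 3.46% + 0.1614 × 6.65% = 4.53%

4.53%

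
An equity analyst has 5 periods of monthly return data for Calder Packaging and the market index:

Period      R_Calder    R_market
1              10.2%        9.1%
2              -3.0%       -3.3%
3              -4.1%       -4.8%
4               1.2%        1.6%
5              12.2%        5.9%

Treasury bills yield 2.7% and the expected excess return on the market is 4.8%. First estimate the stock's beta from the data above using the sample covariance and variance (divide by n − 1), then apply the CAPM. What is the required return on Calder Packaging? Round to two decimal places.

Mean R_i = (10.2 − 3.0 − 4.1 + 1.2 + 12.2) / 5 = 3.3000%
Mean R_m = (9.1 − 3.3 − 4.8 + 1.6 + 5.9) / 5 = 1.7000%
Σ(R_i − R̄_i)(R_m − R̄_m) = 168.2500  ⇒  Cov = 168.2500 / 4 = 42.0625
Σ(R_m − R̄_m)² = 139.6600  ⇒  Var(R_m) = 139.6600 / 4 = 34.9150
β = Cov / Var(R_m) = 42.0625 / 34.9150 = 1.2047
E(R) = R_f + β × MRP = 2.7% + 1.2047 × 4.8% = 8.48%

8.48%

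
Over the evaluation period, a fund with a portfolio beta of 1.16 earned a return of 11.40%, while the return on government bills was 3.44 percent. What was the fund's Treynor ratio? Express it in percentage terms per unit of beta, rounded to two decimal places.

Treynor = (R_P − R_f) / β_P = (11.40% − 3.44%) / 1.1600 = 7.96% / 1.1600 = 6.86%

6.86%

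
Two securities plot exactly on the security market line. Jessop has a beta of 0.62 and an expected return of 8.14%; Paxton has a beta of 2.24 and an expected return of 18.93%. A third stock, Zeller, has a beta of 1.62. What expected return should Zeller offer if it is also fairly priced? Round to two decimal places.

MRP (SML slope) = (18.93% − 8.14%) / (2.24 − 0.62) = 10.79% / 1.62 = 6.6605%
R_f (intercept) = 8.14% − 0.62 × 6.6605% = 4.0105%
E(R_Zeller) = R_f + β × MRP = 4.0105% + 1.62 × 6.6605% = 14.80%

14.80%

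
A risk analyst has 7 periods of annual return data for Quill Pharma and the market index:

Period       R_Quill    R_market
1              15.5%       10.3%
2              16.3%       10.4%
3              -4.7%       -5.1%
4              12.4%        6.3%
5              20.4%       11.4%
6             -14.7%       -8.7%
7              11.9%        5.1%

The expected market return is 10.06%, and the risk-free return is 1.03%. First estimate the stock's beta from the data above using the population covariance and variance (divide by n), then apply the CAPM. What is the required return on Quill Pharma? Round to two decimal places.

15.32%

Mean R_i = (15.5 + 16.3 − 4.7 + 12.4 + 20.4 − 14.7 + 11.9) / 7 = 8.1571%
Mean R_m = (10.3 + 10.4 − 5.1 + 6.3 + 11.4 − 8.7 + 5.1) / 7 = 4.2429%
Σ(R_i − R̄_i)(R_m − R̄_m) = 610.1329  ⇒  Cov = 610.1329 / 7 = 87.1618
Σ(R_m − R̄_m)² = 385.5971  ⇒  Var(R_m) = 385.5971 / 7 = 55.0853
β = Cov / Var(R_m) = 87.1618 / 55.0853 = 1.5823
MRP = 10.06% − 1.03% = 9.03%
E(R) = R_f + β × MRP = 1.03% + 1.5823 × 9.03% = 15.32%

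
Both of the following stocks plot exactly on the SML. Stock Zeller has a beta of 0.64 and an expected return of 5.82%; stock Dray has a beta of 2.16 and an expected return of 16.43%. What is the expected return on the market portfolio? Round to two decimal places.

Both satisfy E(R) = R_f + β·MRP, so the slope of the SML is
MRP = (16.43% − 5.82%) / (2.16 − 0.64) = 10.61% / 1.52 = 6.9803%
R_f = E(R_Zeller) − β_Zeller·MRP = 5.82% − 0.64 × 6.9803% = 1.3526%
E(R_m) = R_f + MRP = 1.3526% + 6.9803% = 8.33%

8.33%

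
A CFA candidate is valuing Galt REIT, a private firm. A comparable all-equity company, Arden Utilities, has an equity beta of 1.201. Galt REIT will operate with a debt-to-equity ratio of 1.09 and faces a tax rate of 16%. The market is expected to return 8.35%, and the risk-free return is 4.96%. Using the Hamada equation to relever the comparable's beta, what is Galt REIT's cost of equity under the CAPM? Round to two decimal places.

β_L = β_U × [1 + (1 − t)(D/E)] = 1.201 × [1 + (1 − 0.16) × 1.09]
    = 1.201 × [1 + 0.84 × 1.09] = 1.201 × 1.9156 = 2.3006
MRP = 8.35% − 4.96% = 3.39%
E(R) = R_f + β_L × MRP = 4.96% + 2.3006 × 3.39% = 12.76%

12.76%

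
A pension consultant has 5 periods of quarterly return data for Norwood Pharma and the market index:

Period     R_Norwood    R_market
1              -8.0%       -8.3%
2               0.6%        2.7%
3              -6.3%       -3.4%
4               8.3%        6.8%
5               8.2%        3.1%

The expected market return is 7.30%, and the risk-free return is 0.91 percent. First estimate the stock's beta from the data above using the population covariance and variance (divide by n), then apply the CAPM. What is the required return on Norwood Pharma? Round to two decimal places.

8.52%

Mean R_i = (-8.0 + 0.6 − 6.3 + 8.3 + 8.2) / 5 = 0.5600%
Mean R_m = (-8.3 + 2.7 − 3.4 + 6.8 + 3.1) / 5 = 0.1800%
Σ(R_i − R̄_i)(R_m − R̄_m) = 170.7960  ⇒  Cov = 170.7960 / 5 = 34.1592
Σ(R_m − R̄_m)² = 143.4280  ⇒  Var(R_m) = 143.4280 / 5 = 28.6856
β = Cov / Var(R_m) = 34.1592 / 28.6856 = 1.1908
MRP = 7.30% − 0.91% = 6.39%
E(R) = R_f + β × MRP = 0.91% + 1.1908 × 6.39% = 8.52%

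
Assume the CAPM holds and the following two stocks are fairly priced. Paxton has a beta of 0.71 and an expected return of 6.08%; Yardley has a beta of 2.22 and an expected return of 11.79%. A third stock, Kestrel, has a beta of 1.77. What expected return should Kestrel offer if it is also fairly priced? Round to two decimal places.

10.09%

MRP (SML slope) = (11.79% − 6.08%) / (2.22 − 0.71) = 5.71% / 1.51 = 3.7815%
R_f (intercept) = 6.08% − 0.71 × 3.7815% = 3.3951%
E(R_Kestrel) = R_f + β × MRP = 3.3951% + 1.77 × 3.7815% = 10.09%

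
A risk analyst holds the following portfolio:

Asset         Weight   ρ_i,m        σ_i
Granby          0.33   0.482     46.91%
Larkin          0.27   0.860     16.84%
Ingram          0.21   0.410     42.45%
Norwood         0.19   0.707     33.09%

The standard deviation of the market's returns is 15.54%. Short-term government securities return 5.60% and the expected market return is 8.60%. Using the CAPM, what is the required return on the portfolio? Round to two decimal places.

β_Granby = 0.482 × 46.91% / 15.54% = 1.4550
β_Larkin = 0.860 × 16.84% / 15.54% = 0.9319
β_Ingram = 0.410 × 42.45% / 15.54% = 1.1200
β_Norwood = 0.707 × 33.09% / 15.54% = 1.5054
β_P = Σ w_i β_i = 0.33×1.4550 + 0.27×0.9319 + 0.21×1.1200 + 0.19×1.5054 = 1.2530
MRP = 8.60% − 5.60% = 3.00%
E(R_P) = R_f + β_P × MRP = 5.60% + 1.2530 × 3.00% = 9.36%

9.36%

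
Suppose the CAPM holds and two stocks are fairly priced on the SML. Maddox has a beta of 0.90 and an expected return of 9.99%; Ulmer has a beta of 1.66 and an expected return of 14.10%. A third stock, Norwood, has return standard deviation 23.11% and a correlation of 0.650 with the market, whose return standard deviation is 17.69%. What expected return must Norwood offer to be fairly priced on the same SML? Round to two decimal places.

MRP = (14.10% − 9.99%) / (1.66 − 0.90) = 5.4079%
R_f = 9.99% − 0.90 × 5.4079% = 5.1229%
β_Norwood = ρ·σ_i/σ_m = 0.650 × 23.11 / 17.69 = 0.8492
E(R_Norwood) = R_f + β × MRP = 5.1229% + 0.8492 × 5.4079% = 9.72%

9.72%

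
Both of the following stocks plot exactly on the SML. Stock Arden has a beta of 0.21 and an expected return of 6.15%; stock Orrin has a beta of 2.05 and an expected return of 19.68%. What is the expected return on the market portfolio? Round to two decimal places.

Both satisfy E(R) = R_f + β·MRP, so the slope of the SML is
MRP = (19.68% − 6.15%) / (2.05 − 0.21) = 13.53% / 1.84 = 7.3533%
R_f = E(R_Arden) − β_Arden·MRP = 6.15% − 0.21 × 7.3533% = 4.6058%
E(R_m) = R_f + MRP = 4.6058% + 7.3533% = 11.96%

11.96%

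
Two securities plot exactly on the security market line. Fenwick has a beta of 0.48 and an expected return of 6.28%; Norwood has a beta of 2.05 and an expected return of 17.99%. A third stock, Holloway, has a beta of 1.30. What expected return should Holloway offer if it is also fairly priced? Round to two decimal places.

MRP (SML slope) = (17.99% − 6.28%) / (2.05 − 0.48) = 11.71% / 1.57 = 7.4586%
R_f (intercept) = 6.28% − 0.48 × 7.4586% = 2.6999%
E(R_Holloway) = R_f + β × MRP = 2.6999% + 1.30 × 7.4586% = 12.40%

12.40%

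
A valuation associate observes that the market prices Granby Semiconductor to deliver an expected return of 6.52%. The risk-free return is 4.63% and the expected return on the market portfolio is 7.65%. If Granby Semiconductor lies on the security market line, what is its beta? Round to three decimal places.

0.626

MRP = 7.65% − 4.63% = 3.02%
β = (E(R) − R_f) / MRP = (6.52% − 4.63%) / 3.02% = 1.89% / 3.02% = 0.626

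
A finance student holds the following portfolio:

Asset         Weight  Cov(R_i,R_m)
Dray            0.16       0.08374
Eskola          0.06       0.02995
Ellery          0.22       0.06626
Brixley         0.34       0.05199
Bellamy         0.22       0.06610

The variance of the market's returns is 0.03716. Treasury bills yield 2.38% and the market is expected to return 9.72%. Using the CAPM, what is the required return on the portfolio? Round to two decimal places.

β_Dray = 0.08374 / 0.03716 = 2.2535
β_Eskola = 0.02995 / 0.03716 = 0.8060
β_Ellery = 0.06626 / 0.03716 = 1.7831
β_Brixley = 0.05199 / 0.03716 = 1.3991
β_Bellamy = 0.06610 / 0.03716 = 1.7788
β_P = Σ w_i β_i = 0.16×2.2535 + 0.06×0.8060 + 0.22×1.7831 + 0.34×1.3991 + 0.22×1.7788 = 1.6682
MRP = 9.72% − 2.38% = 7.34%
E(R_P) = R_f + β_P × MRP = 2.38% + 1.6682 × 7.34% = 14.62%

14.62%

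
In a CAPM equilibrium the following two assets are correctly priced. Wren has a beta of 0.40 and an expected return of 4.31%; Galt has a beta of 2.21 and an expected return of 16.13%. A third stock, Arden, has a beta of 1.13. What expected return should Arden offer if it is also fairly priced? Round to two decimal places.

9.08%

MRP (SML slope) = (16.13% − 4.31%) / (2.21 − 0.40) = 11.82% / 1.81 = 6.5304%
R_f (intercept) = 4.31% − 0.40 × 6.5304% = 1.6978%
E(R_Arden) = R_f + β × MRP = 1.6978% + 1.13 × 6.5304% = 9.08%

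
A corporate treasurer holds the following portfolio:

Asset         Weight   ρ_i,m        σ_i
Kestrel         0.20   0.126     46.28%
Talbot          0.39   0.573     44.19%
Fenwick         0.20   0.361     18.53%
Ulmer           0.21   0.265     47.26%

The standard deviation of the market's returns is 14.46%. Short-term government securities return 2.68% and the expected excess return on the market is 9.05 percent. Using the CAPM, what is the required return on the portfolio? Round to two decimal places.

12.07%

β_Kestrel = 0.126 × 46.28% / 14.46% = 0.4033
β_Talbot = 0.573 × 44.19% / 14.46% = 1.7511
β_Fenwick = 0.361 × 18.53% / 14.46% = 0.4626
β_Ulmer = 0.265 × 47.26% / 14.46% = 0.8661
β_P = Σ w_i β_i = 0.20×0.4033 + 0.39×1.7511 + 0.20×0.4626 + 0.21×0.8661 = 1.0380
E(R_P) = R_f + β_P × MRP = 2.68% + 1.0380 × 9.05% = 12.07%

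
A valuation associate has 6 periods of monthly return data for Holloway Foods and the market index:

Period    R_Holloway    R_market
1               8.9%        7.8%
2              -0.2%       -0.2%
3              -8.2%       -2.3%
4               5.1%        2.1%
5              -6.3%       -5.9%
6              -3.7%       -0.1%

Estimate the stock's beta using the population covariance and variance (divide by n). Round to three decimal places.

Mean R_i = (8.9 − 0.2 − 8.2 + 5.1 − 6.3 − 3.7) / 6 = -0.7333%
Mean R_m = (7.8 − 0.2 − 2.3 + 2.1 − 5.9 − 0.1) / 6 = 0.2333%
Σ(R_i − R̄_i)(R_m − R̄_m) = 137.5967  ⇒  Cov = 137.5967 / 6 = 22.9328
Σ(R_m − R̄_m)² = 105.0733  ⇒  Var(R_m) = 105.0733 / 6 = 17.5122
β = Cov / Var(R_m) = 22.9328 / 17.5122 = 1.3095

1.310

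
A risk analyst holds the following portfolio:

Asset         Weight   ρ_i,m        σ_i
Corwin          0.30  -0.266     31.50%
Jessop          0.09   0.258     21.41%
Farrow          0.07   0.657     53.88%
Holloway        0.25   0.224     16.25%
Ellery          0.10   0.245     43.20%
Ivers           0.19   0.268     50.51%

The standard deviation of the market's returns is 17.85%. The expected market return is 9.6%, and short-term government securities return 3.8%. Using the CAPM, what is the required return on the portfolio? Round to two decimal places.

β_Corwin = -0.266 × 31.50% / 17.85% = -0.4694
β_Jessop = 0.258 × 21.41% / 17.85% = 0.3095
β_Farrow = 0.657 × 53.88% / 17.85% = 1.9831
β_Holloway = 0.224 × 16.25% / 17.85% = 0.2039
β_Ellery = 0.245 × 43.20% / 17.85% = 0.5929
β_Ivers = 0.268 × 50.51% / 17.85% = 0.7584
β_P = Σ w_i β_i = 0.30×-0.4694 + 0.09×0.3095 + 0.07×1.9831 + 0.25×0.2039 + 0.10×0.5929 + 0.19×0.7584 = 0.2802
MRP = 9.6% − 3.8% = 5.80%
E(R_P) = R_f + β_P × MRP = 3.8% + 0.2802 × 5.8% = 5.43%

5.43%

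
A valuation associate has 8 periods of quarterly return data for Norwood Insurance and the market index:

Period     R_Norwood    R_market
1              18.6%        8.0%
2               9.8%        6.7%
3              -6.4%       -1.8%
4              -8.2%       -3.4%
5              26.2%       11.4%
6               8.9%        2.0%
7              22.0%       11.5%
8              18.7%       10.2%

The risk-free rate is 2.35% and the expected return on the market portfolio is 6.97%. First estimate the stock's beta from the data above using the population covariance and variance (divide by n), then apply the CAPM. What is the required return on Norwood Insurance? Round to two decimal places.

Mean R_i = (18.6 + 9.8 − 6.4 − 8.2 + 26.2 + 8.9 + 22.0 + 18.7) / 8 = 11.2000%
Mean R_m = (8.0 + 6.7 − 1.8 − 3.4 + 11.4 + 2.0 + 11.5 + 10.2) / 8 = 5.5750%
Σ(R_i − R̄_i)(R_m − R̄_m) = 514.5600  ⇒  Cov = 514.5600 / 8 = 64.3200
Σ(R_m − R̄_m)² = 245.2950  ⇒  Var(R_m) = 245.2950 / 8 = 30.6619
β = Cov / Var(R_m) = 64.3200 / 30.6619 = 2.0977
MRP = 6.97% − 2.35% = 4.62%
E(R) = R_f + β × MRP = 2.35% + 2.0977 × 4.62% = 12.04%

12.04%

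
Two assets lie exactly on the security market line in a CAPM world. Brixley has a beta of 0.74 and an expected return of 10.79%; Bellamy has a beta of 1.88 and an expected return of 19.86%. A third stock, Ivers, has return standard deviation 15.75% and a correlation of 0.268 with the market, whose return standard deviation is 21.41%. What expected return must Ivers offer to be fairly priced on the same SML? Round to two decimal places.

6.47%

MRP = (19.86% − 10.79%) / (1.88 − 0.74) = 7.9561%
R_f = 10.79% − 0.74 × 7.9561% = 4.9025%
β_Ivers = ρ·σ_i/σ_m = 0.268 × 15.75 / 21.41 = 0.1972
E(R_Ivers) = R_f + β × MRP = 4.9025% + 0.1972 × 7.9561% = 6.47%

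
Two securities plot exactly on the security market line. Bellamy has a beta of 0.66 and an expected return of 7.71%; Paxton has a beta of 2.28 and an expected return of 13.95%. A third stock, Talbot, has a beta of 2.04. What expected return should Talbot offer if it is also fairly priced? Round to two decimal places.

13.03%

MRP (SML slope) = (13.95% − 7.71%) / (2.28 − 0.66) = 6.24% / 1.62 = 3.8519%
R_f (intercept) = 7.71% − 0.66 × 3.8519% = 5.1677%
E(R_Talbot) = R_f + β × MRP = 5.1677% + 2.04 × 3.8519% = 13.03%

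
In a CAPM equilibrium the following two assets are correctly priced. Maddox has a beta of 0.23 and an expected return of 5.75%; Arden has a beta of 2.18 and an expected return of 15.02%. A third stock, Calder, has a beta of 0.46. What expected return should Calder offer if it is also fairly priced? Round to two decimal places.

MRP (SML slope) = (15.02% − 5.75%) / (2.18 − 0.23) = 9.27% / 1.95 = 4.7538%
R_f (intercept) = 5.75% − 0.23 × 4.7538% = 4.6566%
E(R_Calder) = R_f + β × MRP = 4.6566% + 0.46 × 4.7538% = 6.84%

6.84%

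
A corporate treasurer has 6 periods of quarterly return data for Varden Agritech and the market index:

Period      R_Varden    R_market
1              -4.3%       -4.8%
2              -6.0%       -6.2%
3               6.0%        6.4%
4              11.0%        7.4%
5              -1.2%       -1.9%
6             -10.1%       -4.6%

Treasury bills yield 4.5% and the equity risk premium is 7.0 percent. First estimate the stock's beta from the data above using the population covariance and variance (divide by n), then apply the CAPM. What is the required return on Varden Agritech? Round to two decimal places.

Mean R_i = (-4.3 − 6.0 + 6.0 + 11.0 − 1.2 − 10.1) / 6 = -0.7667%
Mean R_m = (-4.8 − 6.2 + 6.4 + 7.4 − 1.9 − 4.6) / 6 = -0.6167%
Σ(R_i − R̄_i)(R_m − R̄_m) = 223.5433  ⇒  Cov = 223.5433 / 6 = 37.2572
Σ(R_m − R̄_m)² = 179.6883  ⇒  Var(R_m) = 179.6883 / 6 = 29.9481
β = Cov / Var(R_m) = 37.2572 / 29.9481 = 1.2441
E(R) = R_f + β × MRP = 4.5% + 1.2441 × 7.0% = 13.21%

13.21%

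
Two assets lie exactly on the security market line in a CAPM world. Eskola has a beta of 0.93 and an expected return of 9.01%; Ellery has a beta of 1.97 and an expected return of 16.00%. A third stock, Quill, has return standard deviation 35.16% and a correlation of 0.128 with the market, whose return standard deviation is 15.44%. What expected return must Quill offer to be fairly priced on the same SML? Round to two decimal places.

4.72%

MRP = (16.00% − 9.01%) / (1.97 − 0.93) = 6.7212%
R_f = 9.01% − 0.93 × 6.7212% = 2.7593%
β_Quill = ρ·σ_i/σ_m = 0.128 × 35.16 / 15.44 = 0.2915
E(R_Quill) = R_f + β × MRP = 2.7593% + 0.2915 × 6.7212% = 4.72%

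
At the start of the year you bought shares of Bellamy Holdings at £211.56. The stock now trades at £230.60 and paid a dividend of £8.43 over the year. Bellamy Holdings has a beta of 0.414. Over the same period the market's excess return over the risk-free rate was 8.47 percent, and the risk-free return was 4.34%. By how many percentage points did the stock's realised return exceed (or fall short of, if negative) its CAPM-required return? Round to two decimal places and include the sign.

Realised HPR = (P1 + D1 − P0) / P0 = (230.60 + 8.43 − 211.56) / 211.56 = 27.47 / 211.56 = 12.9845%
CAPM required = R_f + β·MRP = 4.34% + 0.414 × 8.47% = 7.84658%
α = realised − required = 12.9845% − 7.84658% = +5.14%

+5.14%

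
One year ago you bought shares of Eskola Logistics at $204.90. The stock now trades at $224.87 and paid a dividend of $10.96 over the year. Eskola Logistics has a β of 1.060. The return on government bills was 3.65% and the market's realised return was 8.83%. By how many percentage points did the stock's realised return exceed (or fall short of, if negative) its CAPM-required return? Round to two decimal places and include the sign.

Realised HPR = (P1 + D1 − P0) / P0 = (224.87 + 10.96 − 204.90) / 204.90 = 30.93 / 204.90 = 15.0952%
MRP = 8.83% − 3.65% = 5.18%
CAPM required = R_f + β·MRP = 3.65% + 1.060 × 5.18% = 9.14080%
α = realised − required = 15.0952% − 9.14080% = +5.95%

+5.95%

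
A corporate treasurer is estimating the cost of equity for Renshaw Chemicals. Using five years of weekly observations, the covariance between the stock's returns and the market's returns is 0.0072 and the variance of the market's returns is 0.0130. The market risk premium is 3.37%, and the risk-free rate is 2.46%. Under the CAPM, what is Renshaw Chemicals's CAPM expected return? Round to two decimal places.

β = Cov(R_i, R_m) / Var(R_m) = 0.0072 / 0.0130 = 0.5538
E(R) = R_f + β × MRP = 2.46% + 0.5538 × 3.37% = 4.33%

4.33%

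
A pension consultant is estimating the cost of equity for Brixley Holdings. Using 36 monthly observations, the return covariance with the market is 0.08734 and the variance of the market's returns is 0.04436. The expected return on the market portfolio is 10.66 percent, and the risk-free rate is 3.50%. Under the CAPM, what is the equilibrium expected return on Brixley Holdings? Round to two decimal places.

17.60%

β = Cov(R_i, R_m) / Var(R_m) = 0.08734 / 0.04436 = 1.9689
MRP = 10.66% − 3.50% = 7.16%
E(R) = R_f + β × MRP = 3.50% + 1.9689 × 7.16% = 17.60%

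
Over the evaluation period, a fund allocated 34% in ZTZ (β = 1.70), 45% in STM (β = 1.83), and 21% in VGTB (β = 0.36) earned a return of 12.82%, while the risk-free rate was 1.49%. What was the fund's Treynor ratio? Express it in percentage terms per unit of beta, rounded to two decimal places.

7.67%

β_P = 0.34×1.70 + 0.45×1.83 + 0.21×0.36 = 1.4771
Treynor = (R_P − R_f) / β_P = (12.82% − 1.49%) / 1.4771 = 11.33% / 1.4771 = 7.67%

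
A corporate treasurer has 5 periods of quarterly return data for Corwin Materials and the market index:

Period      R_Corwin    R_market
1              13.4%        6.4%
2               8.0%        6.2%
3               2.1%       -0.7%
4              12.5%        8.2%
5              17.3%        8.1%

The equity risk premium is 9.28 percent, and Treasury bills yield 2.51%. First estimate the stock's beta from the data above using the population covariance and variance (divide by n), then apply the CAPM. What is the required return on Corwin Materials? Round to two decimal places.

Mean R_i = (13.4 + 8.0 + 2.1 + 12.5 + 17.3) / 5 = 10.6600%
Mean R_m = (6.4 + 6.2 − 0.7 + 8.2 + 8.1) / 5 = 5.6400%
Σ(R_i − R̄_i)(R_m − R̄_m) = 75.9080  ⇒  Cov = 75.9080 / 5 = 15.1816
Σ(R_m − R̄_m)² = 53.6920  ⇒  Var(R_m) = 53.6920 / 5 = 10.7384
β = Cov / Var(R_m) = 15.1816 / 10.7384 = 1.4138
E(R) = R_f + β × MRP = 2.51% + 1.4138 × 9.28% = 15.63%

15.63%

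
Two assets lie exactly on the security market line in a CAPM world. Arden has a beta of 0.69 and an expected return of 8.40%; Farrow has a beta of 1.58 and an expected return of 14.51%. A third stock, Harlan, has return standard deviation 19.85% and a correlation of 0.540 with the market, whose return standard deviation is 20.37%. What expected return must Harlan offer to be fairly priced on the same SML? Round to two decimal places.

MRP = (14.51% − 8.40%) / (1.58 − 0.69) = 6.8652%
R_f = 8.40% − 0.69 × 6.8652% = 3.6630%
β_Harlan = ρ·σ_i/σ_m = 0.540 × 19.85 / 20.37 = 0.5262
E(R_Harlan) = R_f + β × MRP = 3.6630% + 0.5262 × 6.8652% = 7.28%

7.28%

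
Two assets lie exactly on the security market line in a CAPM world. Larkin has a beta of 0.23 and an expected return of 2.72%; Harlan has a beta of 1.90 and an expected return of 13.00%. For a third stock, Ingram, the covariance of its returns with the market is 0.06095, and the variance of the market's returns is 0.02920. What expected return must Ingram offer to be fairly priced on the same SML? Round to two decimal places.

MRP = (13.00% − 2.72%) / (1.90 − 0.23) = 6.1557%
R_f = 2.72% − 0.23 × 6.1557% = 1.3042%
β_Ingram = Cov / Var(R_m) = 0.06095 / 0.02920 = 2.0873
E(R_Ingram) = R_f + β × MRP = 1.3042% + 2.0873 × 6.1557% = 14.15%

14.15%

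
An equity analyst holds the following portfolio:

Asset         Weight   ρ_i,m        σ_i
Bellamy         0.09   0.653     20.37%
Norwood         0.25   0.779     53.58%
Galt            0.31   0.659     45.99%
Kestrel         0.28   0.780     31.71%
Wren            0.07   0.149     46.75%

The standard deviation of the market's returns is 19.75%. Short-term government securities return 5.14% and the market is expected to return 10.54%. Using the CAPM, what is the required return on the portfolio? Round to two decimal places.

12.92%

β_Bellamy = 0.653 × 20.37% / 19.75% = 0.6735
β_Norwood = 0.779 × 53.58% / 19.75% = 2.1134
β_Galt = 0.659 × 45.99% / 19.75% = 1.5346
β_Kestrel = 0.780 × 31.71% / 19.75% = 1.2523
β_Wren = 0.149 × 46.75% / 19.75% = 0.3527
β_P = Σ w_i β_i = 0.09×0.6735 + 0.25×2.1134 + 0.31×1.5346 + 0.28×1.2523 + 0.07×0.3527 = 1.4400
MRP = 10.54% − 5.14% = 5.40%
E(R_P) = R_f + β_P × MRP = 5.14% + 1.4400 × 5.40% = 12.92%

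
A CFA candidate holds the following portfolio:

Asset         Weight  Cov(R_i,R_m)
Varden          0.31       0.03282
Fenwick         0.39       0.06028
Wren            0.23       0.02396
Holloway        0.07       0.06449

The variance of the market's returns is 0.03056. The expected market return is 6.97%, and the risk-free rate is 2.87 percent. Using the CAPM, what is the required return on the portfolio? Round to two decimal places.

8.73%

β_Varden = 0.03282 / 0.03056 = 1.0740
β_Fenwick = 0.06028 / 0.03056 = 1.9725
β_Wren = 0.02396 / 0.03056 = 0.7840
β_Holloway = 0.06449 / 0.03056 = 2.1103
β_P = Σ w_i β_i = 0.31×1.0740 + 0.39×1.9725 + 0.23×0.7840 + 0.07×2.1103 = 1.4303
MRP = 6.97% − 2.87% = 4.10%
E(R_P) = R_f + β_P × MRP = 2.87% + 1.4303 × 4.10% = 8.73%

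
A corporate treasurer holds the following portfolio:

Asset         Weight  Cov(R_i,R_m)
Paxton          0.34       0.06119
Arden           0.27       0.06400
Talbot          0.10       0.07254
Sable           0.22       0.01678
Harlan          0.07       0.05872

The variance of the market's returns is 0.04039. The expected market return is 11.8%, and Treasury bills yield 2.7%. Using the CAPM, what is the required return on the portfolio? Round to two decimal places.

β_Paxton = 0.06119 / 0.04039 = 1.5150
β_Arden = 0.06400 / 0.04039 = 1.5846
β_Talbot = 0.07254 / 0.04039 = 1.7960
β_Sable = 0.01678 / 0.04039 = 0.4154
β_Harlan = 0.05872 / 0.04039 = 1.4538
β_P = Σ w_i β_i = 0.34×1.5150 + 0.27×1.5846 + 0.10×1.7960 + 0.22×0.4154 + 0.07×1.4538 = 1.3157
MRP = 11.8% − 2.7% = 9.10%
E(R_P) = R_f + β_P × MRP = 2.7% + 1.3157 × 9.1% = 14.67%

14.67%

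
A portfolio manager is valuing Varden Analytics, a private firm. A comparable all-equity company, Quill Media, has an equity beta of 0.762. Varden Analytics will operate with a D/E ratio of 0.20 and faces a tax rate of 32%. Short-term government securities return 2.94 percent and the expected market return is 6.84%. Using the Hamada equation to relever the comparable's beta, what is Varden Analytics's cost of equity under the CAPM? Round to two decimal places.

6.32%

β_L = β_U × [1 + (1 − t)(D/E)] = 0.762 × [1 + (1 − 0.32) × 0.20]
    = 0.762 × [1 + 0.68 × 0.20] = 0.762 × 1.1360 = 0.8656
MRP = 6.84% − 2.94% = 3.90%
E(R) = R_f + β_L × MRP = 2.94% + 0.8656 × 3.90% = 6.32%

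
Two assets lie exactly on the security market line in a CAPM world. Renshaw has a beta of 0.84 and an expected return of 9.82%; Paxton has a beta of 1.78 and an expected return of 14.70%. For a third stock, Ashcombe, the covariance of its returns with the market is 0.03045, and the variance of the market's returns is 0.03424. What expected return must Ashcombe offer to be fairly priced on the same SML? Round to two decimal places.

10.08%

MRP = (14.70% − 9.82%) / (1.78 − 0.84) = 5.1915%
R_f = 9.82% − 0.84 × 5.1915% = 5.4591%
β_Ashcombe = Cov / Var(R_m) = 0.03045 / 0.03424 = 0.8893
E(R_Ashcombe) = R_f + β × MRP = 5.4591% + 0.8893 × 5.1915% = 10.08%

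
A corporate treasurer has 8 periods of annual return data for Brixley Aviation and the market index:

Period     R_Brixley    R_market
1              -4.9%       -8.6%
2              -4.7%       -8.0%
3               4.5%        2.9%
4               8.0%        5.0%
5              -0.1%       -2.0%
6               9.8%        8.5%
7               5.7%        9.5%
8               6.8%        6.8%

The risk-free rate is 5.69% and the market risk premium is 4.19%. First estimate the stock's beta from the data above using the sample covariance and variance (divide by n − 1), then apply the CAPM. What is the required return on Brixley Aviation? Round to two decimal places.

Mean R_i = (-4.9 − 4.7 + 4.5 + 8.0 − 0.1 + 9.8 + 5.7 + 6.8) / 8 = 3.1375%
Mean R_m = (-8.6 − 8.0 + 2.9 + 5.0 − 2.0 + 8.5 + 9.5 + 6.8) / 8 = 1.7625%
Σ(R_i − R̄_i)(R_m − R̄_m) = 272.4413  ⇒  Cov = 272.4413 / 7 = 38.9202
Σ(R_m − R̄_m)² = 359.2588  ⇒  Var(R_m) = 359.2588 / 7 = 51.3227
β = Cov / Var(R_m) = 38.9202 / 51.3227 = 0.7583
E(R) = R_f + β × MRP = 5.69% + 0.7583 × 4.19% = 8.87%

8.87%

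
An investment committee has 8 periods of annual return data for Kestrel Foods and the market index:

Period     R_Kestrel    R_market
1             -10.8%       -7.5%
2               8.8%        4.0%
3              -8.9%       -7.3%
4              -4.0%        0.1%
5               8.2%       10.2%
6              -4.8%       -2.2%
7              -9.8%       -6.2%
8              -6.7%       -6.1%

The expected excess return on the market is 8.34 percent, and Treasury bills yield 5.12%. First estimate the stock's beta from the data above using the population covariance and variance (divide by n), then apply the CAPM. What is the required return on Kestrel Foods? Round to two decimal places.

Mean R_i = (-10.8 + 8.8 − 8.9 − 4.0 + 8.2 − 4.8 − 9.8 − 6.7) / 8 = -3.5000%
Mean R_m = (-7.5 + 4.0 − 7.3 + 0.1 + 10.2 − 2.2 − 6.2 − 6.1) / 8 = -1.8750%
Σ(R_i − R̄_i)(R_m − R̄_m) = 324.1000  ⇒  Cov = 324.1000 / 8 = 40.5125
Σ(R_m − R̄_m)² = 281.9550  ⇒  Var(R_m) = 281.9550 / 8 = 35.2444
β = Cov / Var(R_m) = 40.5125 / 35.2444 = 1.1495
E(R) = R_f + β × MRP = 5.12% + 1.1495 × 8.34% = 14.71%

14.71%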